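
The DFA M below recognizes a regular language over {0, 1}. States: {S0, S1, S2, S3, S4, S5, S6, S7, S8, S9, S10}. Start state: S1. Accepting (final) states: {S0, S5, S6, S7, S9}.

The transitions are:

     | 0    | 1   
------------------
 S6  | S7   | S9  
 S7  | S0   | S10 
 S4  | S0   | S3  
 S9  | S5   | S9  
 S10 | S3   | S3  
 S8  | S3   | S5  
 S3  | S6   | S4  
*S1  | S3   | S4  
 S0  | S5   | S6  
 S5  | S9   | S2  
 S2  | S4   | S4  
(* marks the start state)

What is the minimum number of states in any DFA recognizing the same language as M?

Reachable states from the start: {S0,S1,S2,S3,S4,S5,S6,S7,S9,S10}. Unreachable: {S8} — drop them.
Initial partition by acceptance: {S0,S5,S6,S7,S9} | {S1,S2,S3,S4,S10}.
Refine {S0,S5,S6,S7,S9} on symbol 1: members go to different blocks, giving {S0,S6,S9} and {S5,S7}.
On input 0, block {S1,S2,S3,S4,S10} splits into {S1,S2,S10} and {S3,S4}.
The partition is now stable with 4 blocks: {S0,S6,S9} | {S1,S2,S10} | {S5,S7} | {S3,S4}.

4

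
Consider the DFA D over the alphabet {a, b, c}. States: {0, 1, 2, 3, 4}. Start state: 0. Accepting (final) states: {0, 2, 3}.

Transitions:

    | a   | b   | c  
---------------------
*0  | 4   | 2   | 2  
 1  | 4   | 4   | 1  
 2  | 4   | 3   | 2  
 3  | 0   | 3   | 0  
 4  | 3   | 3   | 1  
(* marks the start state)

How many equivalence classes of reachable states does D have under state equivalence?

5

All states are reachable from the start state.
Start with accepting vs non-accepting: {0,2,3} | {1,4}.
Split {0,2,3} by δ(·,a) → {0,2} and {3}.
Refine {0,2} on symbol b: members go to different blocks, giving {0} and {2}.
Split {1,4} by δ(·,a) → {1} and {4}.
Stable partition: {0} | {1} | {3} | {2} | {4} — 5 equivalence classes.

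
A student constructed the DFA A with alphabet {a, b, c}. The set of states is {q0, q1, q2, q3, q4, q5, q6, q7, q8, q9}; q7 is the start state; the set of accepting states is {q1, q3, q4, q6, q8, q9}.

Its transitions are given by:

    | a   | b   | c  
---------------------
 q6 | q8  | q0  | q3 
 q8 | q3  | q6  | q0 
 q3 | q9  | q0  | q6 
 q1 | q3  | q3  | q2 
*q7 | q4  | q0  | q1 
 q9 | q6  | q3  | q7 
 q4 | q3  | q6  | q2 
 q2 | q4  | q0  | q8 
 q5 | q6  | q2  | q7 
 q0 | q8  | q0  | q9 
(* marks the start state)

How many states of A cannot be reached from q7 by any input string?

BFS from q7 reaches {q0, q1, q2, q3, q4, q6, q7, q8, q9}; the 1 state(s) q5 are never visited.

1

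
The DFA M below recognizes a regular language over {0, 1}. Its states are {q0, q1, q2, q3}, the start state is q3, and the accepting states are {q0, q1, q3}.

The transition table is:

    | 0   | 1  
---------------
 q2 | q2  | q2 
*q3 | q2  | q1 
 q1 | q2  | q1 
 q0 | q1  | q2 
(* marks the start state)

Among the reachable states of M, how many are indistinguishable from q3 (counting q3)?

First remove the unreachable states {q0}; 3 states remain.
Start with accepting vs non-accepting: {q1,q3} | {q2}.
The partition is now stable with 2 blocks: {q1,q3} | {q2}.
State q3 belongs to the block {q1,q3}, which has 2 states.

2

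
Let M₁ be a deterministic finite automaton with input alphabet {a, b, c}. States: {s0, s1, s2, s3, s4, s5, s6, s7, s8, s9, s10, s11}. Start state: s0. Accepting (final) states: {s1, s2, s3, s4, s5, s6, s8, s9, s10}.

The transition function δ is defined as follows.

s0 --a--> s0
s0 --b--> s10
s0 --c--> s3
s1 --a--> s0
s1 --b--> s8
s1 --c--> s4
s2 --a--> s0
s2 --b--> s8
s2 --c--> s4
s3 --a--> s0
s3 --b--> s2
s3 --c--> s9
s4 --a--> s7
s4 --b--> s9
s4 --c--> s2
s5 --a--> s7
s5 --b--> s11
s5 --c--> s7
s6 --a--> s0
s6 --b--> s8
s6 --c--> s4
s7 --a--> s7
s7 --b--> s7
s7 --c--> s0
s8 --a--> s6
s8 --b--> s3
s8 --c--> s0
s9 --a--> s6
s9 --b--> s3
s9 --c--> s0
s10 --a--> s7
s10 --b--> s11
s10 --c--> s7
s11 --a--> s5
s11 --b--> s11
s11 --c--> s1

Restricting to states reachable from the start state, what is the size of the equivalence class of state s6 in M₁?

3

P0 = {s1,s2,s3,s4,s5,s6,s8,s9,s10} | {s0,s7,s11}.
Split {s1,s2,s3,s4,s5,s6,s8,s9,s10} by δ(·,a) → {s1,s2,s3,s4,s5,s6,s10} and {s8,s9}.
Refine {s1,s2,s3,s4,s5,s6,s10} on symbol b: members go to different blocks, giving {s1,s2,s4,s6} and {s5,s10} and {s3}.
Refine {s0,s7,s11} on symbol a: members go to different blocks, giving {s0,s7} and {s11}.
Refine {s0,s7} on symbol b: members go to different blocks, giving {s0} and {s7}.
Split {s1,s2,s4,s6} by δ(·,a) → {s1,s2,s6} and {s4}.
The partition is now stable with 8 blocks: {s1,s2,s6} | {s0} | {s8,s9} | {s5,s10} | {s3} | {s11} | {s7} | {s4}.
State s6 belongs to the block {s1,s2,s6}, which has 3 states.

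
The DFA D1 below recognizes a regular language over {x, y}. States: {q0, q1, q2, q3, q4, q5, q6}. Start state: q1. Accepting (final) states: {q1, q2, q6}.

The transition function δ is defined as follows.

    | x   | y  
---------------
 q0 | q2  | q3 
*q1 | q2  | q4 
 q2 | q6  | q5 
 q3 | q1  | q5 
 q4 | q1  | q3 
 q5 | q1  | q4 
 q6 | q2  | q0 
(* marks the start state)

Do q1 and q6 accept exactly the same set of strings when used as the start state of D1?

Yes

P0 = {q1,q2,q6} | {q0,q3,q4,q5}.
The partition is now stable with 2 blocks: {q1,q2,q6} | {q0,q3,q4,q5}.
q1 and q6 lie in the same block of the stable partition, so they are equivalent — no string distinguishes them.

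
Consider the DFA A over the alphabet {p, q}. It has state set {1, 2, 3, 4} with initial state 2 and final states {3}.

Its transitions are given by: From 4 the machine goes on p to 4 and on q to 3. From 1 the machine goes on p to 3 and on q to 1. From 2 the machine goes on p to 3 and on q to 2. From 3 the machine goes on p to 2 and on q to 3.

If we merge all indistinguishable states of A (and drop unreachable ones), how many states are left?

2

First remove the unreachable states {1,4}; 2 states remain.
Start with accepting vs non-accepting: {3} | {2}.
The partition is now stable with 2 blocks: {3} | {2}.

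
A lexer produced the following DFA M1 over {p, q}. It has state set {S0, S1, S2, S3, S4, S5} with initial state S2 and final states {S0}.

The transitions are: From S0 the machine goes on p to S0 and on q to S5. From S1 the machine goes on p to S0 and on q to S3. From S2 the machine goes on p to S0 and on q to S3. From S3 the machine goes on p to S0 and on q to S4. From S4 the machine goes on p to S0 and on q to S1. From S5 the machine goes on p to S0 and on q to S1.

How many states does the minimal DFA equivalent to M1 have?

2

Initial partition by acceptance: {S0} | {S1,S2,S3,S4,S5}.
No further refinement is possible. Final partition (2 blocks): {S0} | {S1,S2,S3,S4,S5}.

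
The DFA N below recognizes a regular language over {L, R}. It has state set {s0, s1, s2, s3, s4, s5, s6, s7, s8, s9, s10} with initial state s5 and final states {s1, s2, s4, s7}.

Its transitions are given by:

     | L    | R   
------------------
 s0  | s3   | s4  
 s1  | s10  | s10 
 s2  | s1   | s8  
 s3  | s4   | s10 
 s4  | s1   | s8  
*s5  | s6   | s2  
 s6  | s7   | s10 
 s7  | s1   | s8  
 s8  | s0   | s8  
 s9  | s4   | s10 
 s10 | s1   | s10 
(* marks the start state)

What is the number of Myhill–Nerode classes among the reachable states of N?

6

First remove the unreachable states {s9}; 10 states remain.
Start with accepting vs non-accepting: {s1,s2,s4,s7} | {s0,s3,s5,s6,s8,s10}.
On input L, block {s1,s2,s4,s7} splits into {s2,s4,s7} and {s1}.
Refine {s0,s3,s5,s6,s8,s10} on symbol L: members go to different blocks, giving {s0,s5,s8} and {s3,s6} and {s10}.
On input L, block {s0,s5,s8} splits into {s0,s5} and {s8}.
No further refinement is possible. Final partition (6 blocks): {s2,s4,s7} | {s0,s5} | {s1} | {s3,s6} | {s10} | {s8}.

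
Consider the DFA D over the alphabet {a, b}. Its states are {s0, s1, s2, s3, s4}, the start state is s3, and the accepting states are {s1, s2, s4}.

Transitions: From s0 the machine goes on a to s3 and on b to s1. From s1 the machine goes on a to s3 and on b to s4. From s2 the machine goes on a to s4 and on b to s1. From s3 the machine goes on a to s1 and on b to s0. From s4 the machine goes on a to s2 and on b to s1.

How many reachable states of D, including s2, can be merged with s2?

2

Every state is reachable, so we keep all 5.
Initial partition by acceptance: {s1,s2,s4} | {s0,s3}.
On input a, block {s1,s2,s4} splits into {s2,s4} and {s1}.
On input a, block {s0,s3} splits into {s0} and {s3}.
No further refinement is possible. Final partition (4 blocks): {s2,s4} | {s0} | {s1} | {s3}.
State s2 belongs to the block {s2,s4}, which has 2 states.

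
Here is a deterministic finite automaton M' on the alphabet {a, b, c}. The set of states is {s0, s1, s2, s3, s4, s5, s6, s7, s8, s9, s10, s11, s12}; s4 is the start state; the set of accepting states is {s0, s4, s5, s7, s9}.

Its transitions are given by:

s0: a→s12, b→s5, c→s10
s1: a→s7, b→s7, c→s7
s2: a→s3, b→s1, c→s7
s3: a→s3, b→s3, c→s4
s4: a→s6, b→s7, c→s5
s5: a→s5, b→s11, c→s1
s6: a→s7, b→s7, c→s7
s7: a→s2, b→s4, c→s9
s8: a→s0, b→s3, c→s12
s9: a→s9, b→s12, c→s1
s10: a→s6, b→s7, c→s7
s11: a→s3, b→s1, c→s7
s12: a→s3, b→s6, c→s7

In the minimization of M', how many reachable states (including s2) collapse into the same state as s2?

3

States {s0,s8,s10} cannot be reached from the start state, so discard them.
P0 = {s4,s5,s7,s9} | {s1,s2,s3,s6,s11,s12}.
Refine {s4,s5,s7,s9} on symbol a: members go to different blocks, giving {s4,s7} and {s5,s9}.
Refine {s1,s2,s3,s6,s11,s12} on symbol a: members go to different blocks, giving {s2,s3,s11,s12} and {s1,s6}.
Refine {s4,s7} on symbol a: members go to different blocks, giving {s4} and {s7}.
On input b, block {s2,s3,s11,s12} splits into {s2,s11,s12} and {s3}.
Stable partition: {s4} | {s2,s11,s12} | {s5,s9} | {s1,s6} | {s7} | {s3} — 6 equivalence classes.
State s2 belongs to the block {s2,s11,s12}, which has 3 states.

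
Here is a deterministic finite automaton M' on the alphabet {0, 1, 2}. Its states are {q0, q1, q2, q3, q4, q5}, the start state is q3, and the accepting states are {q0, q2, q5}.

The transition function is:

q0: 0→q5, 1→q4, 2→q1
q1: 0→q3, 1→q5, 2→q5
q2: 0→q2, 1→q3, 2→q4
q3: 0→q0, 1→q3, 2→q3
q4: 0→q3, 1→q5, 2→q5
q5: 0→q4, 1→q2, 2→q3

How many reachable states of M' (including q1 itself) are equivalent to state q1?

2

Every state is reachable, so we keep all 6.
P0 = {q0,q2,q5} | {q1,q3,q4}.
Split {q0,q2,q5} by δ(·,0) → {q0,q2} and {q5}.
Split {q0,q2} by δ(·,0) → {q0} and {q2}.
Split {q1,q3,q4} by δ(·,0) → {q1,q4} and {q3}.
No further refinement is possible. Final partition (5 blocks): {q0} | {q1,q4} | {q5} | {q2} | {q3}.
The equivalence class containing q1 is {q1,q4}, of size 2.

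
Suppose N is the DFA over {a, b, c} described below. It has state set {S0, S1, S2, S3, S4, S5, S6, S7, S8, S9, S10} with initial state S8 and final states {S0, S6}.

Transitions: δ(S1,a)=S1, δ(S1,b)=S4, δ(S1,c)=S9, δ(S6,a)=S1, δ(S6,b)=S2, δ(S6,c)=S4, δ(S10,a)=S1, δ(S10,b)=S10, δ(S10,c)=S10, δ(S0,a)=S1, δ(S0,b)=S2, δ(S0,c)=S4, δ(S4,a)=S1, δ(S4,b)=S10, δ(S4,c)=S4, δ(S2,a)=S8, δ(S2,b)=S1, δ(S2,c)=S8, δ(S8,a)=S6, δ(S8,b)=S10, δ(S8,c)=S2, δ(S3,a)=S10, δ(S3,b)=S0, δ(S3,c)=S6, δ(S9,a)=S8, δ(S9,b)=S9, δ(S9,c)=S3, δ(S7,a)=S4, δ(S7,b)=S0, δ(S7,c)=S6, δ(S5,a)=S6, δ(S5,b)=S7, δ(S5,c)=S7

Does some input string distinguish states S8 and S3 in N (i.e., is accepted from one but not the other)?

Yes

Reachable states from the start: {S0,S1,S2,S3,S4,S6,S8,S9,S10}. Unreachable: {S5,S7} — drop them.
P0 = {S0,S6} | {S1,S2,S3,S4,S8,S9,S10}.
Refine {S1,S2,S3,S4,S8,S9,S10} on symbol a: members go to different blocks, giving {S1,S2,S3,S4,S9,S10} and {S8}.
On input a, block {S1,S2,S3,S4,S9,S10} splits into {S1,S3,S4,S10} and {S2,S9}.
Refine {S1,S3,S4,S10} on symbol b: members go to different blocks, giving {S1,S4,S10} and {S3}.
Split {S1,S4,S10} by δ(·,c) → {S4,S10} and {S1}.
On input b, block {S2,S9} splits into {S2} and {S9}.
Stable partition: {S0,S6} | {S4,S10} | {S8} | {S2} | {S3} | {S1} | {S9} — 7 equivalence classes.
S8 and S3 end up in different blocks, so they are distinguishable. For instance, the string 'a' is accepted from only S8.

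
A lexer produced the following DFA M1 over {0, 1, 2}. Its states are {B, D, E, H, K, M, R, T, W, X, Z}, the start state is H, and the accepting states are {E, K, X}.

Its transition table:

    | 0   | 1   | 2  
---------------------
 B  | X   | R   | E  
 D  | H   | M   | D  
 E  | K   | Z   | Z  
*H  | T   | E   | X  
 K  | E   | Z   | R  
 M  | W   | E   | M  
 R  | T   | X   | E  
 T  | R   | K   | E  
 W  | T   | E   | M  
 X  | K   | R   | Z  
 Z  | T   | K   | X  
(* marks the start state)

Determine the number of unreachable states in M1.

4

No path from H leads to B, D, M, W; the other 7 states are all reachable.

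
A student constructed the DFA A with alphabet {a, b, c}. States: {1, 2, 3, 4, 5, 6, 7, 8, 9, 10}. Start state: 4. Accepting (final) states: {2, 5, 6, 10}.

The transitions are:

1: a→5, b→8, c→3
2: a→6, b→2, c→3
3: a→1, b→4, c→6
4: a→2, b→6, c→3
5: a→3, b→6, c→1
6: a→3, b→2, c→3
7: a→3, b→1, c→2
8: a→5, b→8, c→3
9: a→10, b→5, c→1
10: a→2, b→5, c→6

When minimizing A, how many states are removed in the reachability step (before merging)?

BFS from 4 reaches {1, 2, 3, 4, 5, 6, 8}; the 3 state(s) 7, 9, 10 are never visited.

3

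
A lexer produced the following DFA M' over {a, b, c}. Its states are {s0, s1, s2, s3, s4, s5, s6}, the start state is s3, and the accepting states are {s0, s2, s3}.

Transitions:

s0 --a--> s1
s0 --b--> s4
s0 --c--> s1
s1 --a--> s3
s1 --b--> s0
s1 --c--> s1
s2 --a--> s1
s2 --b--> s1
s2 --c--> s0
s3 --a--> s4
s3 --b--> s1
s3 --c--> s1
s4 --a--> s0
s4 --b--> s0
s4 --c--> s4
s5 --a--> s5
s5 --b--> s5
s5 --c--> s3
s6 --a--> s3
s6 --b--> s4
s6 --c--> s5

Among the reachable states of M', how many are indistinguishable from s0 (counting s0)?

Reachable states from the start: {s0,s1,s3,s4}. Unreachable: {s2,s5,s6} — drop them.
Initial partition by acceptance: {s0,s3} | {s1,s4}.
The partition is now stable with 2 blocks: {s0,s3} | {s1,s4}.
The equivalence class containing s0 is {s0,s3}, of size 2.

2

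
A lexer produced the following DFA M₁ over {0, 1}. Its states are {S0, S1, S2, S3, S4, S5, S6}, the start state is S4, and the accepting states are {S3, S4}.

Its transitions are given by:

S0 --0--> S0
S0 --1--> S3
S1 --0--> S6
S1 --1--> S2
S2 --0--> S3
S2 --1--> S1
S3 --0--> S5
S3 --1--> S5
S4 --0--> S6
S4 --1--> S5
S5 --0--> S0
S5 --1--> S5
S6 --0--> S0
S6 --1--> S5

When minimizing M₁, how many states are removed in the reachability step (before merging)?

2

Starting at S4 and following transitions, the reachable set is {S0, S3, S4, S5, S6}. That leaves S1, S2 unreachable — 2 in total.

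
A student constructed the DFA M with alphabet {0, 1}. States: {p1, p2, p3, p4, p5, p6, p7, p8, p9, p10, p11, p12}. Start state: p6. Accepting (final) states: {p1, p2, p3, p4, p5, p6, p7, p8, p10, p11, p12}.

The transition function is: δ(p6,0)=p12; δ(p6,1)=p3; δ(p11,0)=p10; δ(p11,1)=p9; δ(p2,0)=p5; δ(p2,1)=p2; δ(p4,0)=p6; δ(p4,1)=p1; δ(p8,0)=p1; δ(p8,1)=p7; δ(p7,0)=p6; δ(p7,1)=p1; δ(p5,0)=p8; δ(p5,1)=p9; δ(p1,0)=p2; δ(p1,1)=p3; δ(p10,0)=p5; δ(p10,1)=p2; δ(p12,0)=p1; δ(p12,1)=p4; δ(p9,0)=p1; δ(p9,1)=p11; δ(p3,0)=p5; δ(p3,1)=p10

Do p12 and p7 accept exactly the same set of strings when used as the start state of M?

Every state is reachable, so we keep all 12.
Initial partition by acceptance: {p1,p2,p3,p4,p5,p6,p7,p8,p10,p11,p12} | {p9}.
Refine {p1,p2,p3,p4,p5,p6,p7,p8,p10,p11,p12} on symbol 1: members go to different blocks, giving {p1,p2,p3,p4,p6,p7,p8,p10,p12} and {p5,p11}.
On input 0, block {p1,p2,p3,p4,p6,p7,p8,p10,p12} splits into {p1,p4,p6,p7,p8,p12} and {p2,p3,p10}.
Refine {p1,p4,p6,p7,p8,p12} on symbol 0: members go to different blocks, giving {p4,p6,p7,p8,p12} and {p1}.
Split {p4,p6,p7,p8,p12} by δ(·,0) → {p4,p6,p7} and {p8,p12}.
On input 0, block {p4,p6,p7} splits into {p4,p7} and {p6}.
On input 0, block {p5,p11} splits into {p5} and {p11}.
The partition is now stable with 8 blocks: {p4,p7} | {p9} | {p5} | {p2,p3,p10} | {p1} | {p8,p12} | {p6} | {p11}.
p12 and p7 end up in different blocks, so they are distinguishable. For instance, the string '0001' is accepted from only p7.

No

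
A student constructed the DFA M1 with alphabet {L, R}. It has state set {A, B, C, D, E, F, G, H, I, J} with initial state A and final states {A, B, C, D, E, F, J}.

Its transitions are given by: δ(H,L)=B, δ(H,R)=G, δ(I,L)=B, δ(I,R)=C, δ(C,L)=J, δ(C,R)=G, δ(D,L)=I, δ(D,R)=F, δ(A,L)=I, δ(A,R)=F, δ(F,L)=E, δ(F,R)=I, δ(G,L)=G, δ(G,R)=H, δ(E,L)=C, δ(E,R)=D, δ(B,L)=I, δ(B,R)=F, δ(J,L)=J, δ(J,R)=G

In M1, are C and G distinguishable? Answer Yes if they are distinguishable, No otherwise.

Every state is reachable, so we keep all 10.
Initial partition by acceptance: {A,B,C,D,E,F,J} | {G,H,I}.
Refine {A,B,C,D,E,F,J} on symbol L: members go to different blocks, giving {C,E,F,J} and {A,B,D}.
Split {C,E,F,J} by δ(·,R) → {C,F,J} and {E}.
Refine {C,F,J} on symbol L: members go to different blocks, giving {C,J} and {F}.
On input L, block {G,H,I} splits into {H,I} and {G}.
Refine {H,I} on symbol R: members go to different blocks, giving {H} and {I}.
No further refinement is possible. Final partition (7 blocks): {C,J} | {H} | {A,B,D} | {E} | {F} | {G} | {I}.
C and G end up in different blocks, so they are distinguishable. For instance, the string 'ε' is accepted from only C.

Yes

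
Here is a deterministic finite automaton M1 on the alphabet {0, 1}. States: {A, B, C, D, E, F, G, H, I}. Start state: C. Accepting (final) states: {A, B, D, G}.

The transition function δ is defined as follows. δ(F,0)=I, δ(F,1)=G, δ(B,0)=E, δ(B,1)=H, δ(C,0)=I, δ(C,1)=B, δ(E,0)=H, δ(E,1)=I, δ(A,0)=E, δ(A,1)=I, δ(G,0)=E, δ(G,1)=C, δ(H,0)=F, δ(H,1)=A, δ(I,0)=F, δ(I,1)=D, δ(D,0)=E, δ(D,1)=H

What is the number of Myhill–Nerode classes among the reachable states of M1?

3

P0 = {A,B,D,G} | {C,E,F,H,I}.
On input 1, block {C,E,F,H,I} splits into {C,F,H,I} and {E}.
Stable partition: {A,B,D,G} | {C,F,H,I} | {E} — 3 equivalence classes.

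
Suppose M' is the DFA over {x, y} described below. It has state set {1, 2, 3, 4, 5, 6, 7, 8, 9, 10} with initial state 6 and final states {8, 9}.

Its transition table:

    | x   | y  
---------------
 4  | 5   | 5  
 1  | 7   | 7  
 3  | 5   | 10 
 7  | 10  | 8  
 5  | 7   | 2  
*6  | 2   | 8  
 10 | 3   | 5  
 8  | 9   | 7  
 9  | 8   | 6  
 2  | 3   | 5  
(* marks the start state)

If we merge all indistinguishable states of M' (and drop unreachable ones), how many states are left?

5

Reachable states from the start: {2,3,5,6,7,8,9,10}. Unreachable: {1,4} — drop them.
P0 = {8,9} | {2,3,5,6,7,10}.
Refine {2,3,5,6,7,10} on symbol y: members go to different blocks, giving {2,3,5,10} and {6,7}.
On input x, block {2,3,5,10} splits into {2,3,10} and {5}.
Split {2,3,10} by δ(·,x) → {2,10} and {3}.
The partition is now stable with 5 blocks: {8,9} | {2,10} | {6,7} | {5} | {3}.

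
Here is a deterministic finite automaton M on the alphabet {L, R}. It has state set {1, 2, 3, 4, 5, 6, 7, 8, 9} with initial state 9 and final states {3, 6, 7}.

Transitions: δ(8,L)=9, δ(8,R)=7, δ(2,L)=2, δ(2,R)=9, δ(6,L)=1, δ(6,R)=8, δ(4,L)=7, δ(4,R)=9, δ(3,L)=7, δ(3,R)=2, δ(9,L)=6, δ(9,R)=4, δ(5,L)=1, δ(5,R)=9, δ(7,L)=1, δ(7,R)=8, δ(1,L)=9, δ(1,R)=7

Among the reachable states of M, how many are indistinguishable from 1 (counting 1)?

States {2,3,5} cannot be reached from the start state, so discard them.
P0 = {6,7} | {1,4,8,9}.
Split {1,4,8,9} by δ(·,L) → {1,8} and {4,9}.
No further refinement is possible. Final partition (3 blocks): {6,7} | {1,8} | {4,9}.
The equivalence class containing 1 is {1,8}, of size 2.

2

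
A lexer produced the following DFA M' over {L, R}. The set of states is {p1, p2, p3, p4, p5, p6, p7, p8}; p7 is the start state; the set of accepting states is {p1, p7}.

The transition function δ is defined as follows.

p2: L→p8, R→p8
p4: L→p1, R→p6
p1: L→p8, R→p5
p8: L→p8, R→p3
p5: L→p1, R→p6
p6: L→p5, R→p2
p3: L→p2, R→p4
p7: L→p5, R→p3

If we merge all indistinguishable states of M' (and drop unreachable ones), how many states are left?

7

Every state is reachable, so we keep all 8.
Initial partition by acceptance: {p1,p7} | {p2,p3,p4,p5,p6,p8}.
Refine {p2,p3,p4,p5,p6,p8} on symbol L: members go to different blocks, giving {p2,p3,p6,p8} and {p4,p5}.
Refine {p1,p7} on symbol L: members go to different blocks, giving {p1} and {p7}.
Split {p2,p3,p6,p8} by δ(·,L) → {p2,p3,p8} and {p6}.
On input R, block {p2,p3,p8} splits into {p2,p8} and {p3}.
Split {p2,p8} by δ(·,R) → {p2} and {p8}.
The partition is now stable with 7 blocks: {p1} | {p2} | {p4,p5} | {p7} | {p6} | {p3} | {p8}.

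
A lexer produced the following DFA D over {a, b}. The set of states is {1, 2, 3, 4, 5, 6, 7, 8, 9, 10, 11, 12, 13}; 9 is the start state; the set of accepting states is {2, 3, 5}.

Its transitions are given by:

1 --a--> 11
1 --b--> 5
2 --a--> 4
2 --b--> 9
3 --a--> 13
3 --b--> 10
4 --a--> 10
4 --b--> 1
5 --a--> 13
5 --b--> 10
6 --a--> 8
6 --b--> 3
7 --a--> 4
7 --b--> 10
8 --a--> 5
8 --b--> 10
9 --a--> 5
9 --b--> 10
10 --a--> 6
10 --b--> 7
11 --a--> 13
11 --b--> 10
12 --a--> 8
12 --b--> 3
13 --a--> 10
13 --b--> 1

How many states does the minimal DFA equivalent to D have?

Reachable states from the start: {1,3,4,5,6,7,8,9,10,11,13}. Unreachable: {2,12} — drop them.
Initial partition by acceptance: {3,5} | {1,4,6,7,8,9,10,11,13}.
Split {1,4,6,7,8,9,10,11,13} by δ(·,a) → {1,4,6,7,10,11,13} and {8,9}.
Split {1,4,6,7,10,11,13} by δ(·,a) → {1,4,7,10,11,13} and {6}.
Split {1,4,7,10,11,13} by δ(·,a) → {1,4,7,11,13} and {10}.
Refine {1,4,7,11,13} on symbol a: members go to different blocks, giving {1,7,11} and {4,13}.
Refine {1,7,11} on symbol a: members go to different blocks, giving {7,11} and {1}.
The partition is now stable with 7 blocks: {3,5} | {7,11} | {8,9} | {6} | {10} | {4,13} | {1}.

7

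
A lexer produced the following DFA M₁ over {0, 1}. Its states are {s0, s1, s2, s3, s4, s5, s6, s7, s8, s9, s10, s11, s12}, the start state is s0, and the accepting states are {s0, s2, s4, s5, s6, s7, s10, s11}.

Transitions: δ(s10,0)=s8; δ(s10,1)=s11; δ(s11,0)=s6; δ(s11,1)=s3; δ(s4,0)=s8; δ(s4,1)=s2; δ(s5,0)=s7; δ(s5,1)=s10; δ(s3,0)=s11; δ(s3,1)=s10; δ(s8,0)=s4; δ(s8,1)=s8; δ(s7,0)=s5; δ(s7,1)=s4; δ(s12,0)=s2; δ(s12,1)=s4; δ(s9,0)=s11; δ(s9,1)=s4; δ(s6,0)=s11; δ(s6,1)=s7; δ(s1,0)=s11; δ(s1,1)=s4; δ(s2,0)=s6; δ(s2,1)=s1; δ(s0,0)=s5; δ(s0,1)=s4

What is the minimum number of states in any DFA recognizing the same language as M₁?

6

First remove the unreachable states {s9,s12}; 11 states remain.
Start with accepting vs non-accepting: {s0,s2,s4,s5,s6,s7,s10,s11} | {s1,s3,s8}.
Refine {s0,s2,s4,s5,s6,s7,s10,s11} on symbol 0: members go to different blocks, giving {s0,s2,s5,s6,s7,s11} and {s4,s10}.
Refine {s0,s2,s5,s6,s7,s11} on symbol 1: members go to different blocks, giving {s0,s5,s7} and {s2,s11} and {s6}.
Refine {s1,s3,s8} on symbol 0: members go to different blocks, giving {s1,s3} and {s8}.
No further refinement is possible. Final partition (6 blocks): {s0,s5,s7} | {s1,s3} | {s4,s10} | {s2,s11} | {s6} | {s8}.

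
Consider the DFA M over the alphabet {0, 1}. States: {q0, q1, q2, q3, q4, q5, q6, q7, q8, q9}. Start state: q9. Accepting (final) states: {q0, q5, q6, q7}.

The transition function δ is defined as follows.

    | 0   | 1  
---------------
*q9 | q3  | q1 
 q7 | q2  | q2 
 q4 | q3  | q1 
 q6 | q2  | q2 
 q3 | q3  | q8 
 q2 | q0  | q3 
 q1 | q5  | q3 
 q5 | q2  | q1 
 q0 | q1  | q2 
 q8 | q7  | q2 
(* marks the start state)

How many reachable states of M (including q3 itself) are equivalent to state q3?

First remove the unreachable states {q4,q6}; 8 states remain.
Initial partition by acceptance: {q0,q5,q7} | {q1,q2,q3,q8,q9}.
Refine {q1,q2,q3,q8,q9} on symbol 0: members go to different blocks, giving {q1,q2,q8} and {q3,q9}.
Refine {q1,q2,q8} on symbol 1: members go to different blocks, giving {q1,q2} and {q8}.
Split {q3,q9} by δ(·,1) → {q3} and {q9}.
The partition is now stable with 5 blocks: {q0,q5,q7} | {q1,q2} | {q3} | {q8} | {q9}.
State q3 belongs to the block {q3}, which has 1 states.

1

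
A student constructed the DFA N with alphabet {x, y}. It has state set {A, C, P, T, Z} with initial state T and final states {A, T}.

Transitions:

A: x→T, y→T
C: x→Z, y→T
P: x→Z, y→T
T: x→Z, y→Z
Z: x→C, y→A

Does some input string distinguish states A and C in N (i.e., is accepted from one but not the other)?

Yes

Reachable states from the start: {A,C,T,Z}. Unreachable: {P} — drop them.
Initial partition by acceptance: {A,T} | {C,Z}.
Refine {A,T} on symbol x: members go to different blocks, giving {T} and {A}.
Refine {C,Z} on symbol y: members go to different blocks, giving {C} and {Z}.
The partition is now stable with 4 blocks: {T} | {C} | {A} | {Z}.
A and C end up in different blocks, so they are distinguishable. For instance, the string 'ε' is accepted from only A.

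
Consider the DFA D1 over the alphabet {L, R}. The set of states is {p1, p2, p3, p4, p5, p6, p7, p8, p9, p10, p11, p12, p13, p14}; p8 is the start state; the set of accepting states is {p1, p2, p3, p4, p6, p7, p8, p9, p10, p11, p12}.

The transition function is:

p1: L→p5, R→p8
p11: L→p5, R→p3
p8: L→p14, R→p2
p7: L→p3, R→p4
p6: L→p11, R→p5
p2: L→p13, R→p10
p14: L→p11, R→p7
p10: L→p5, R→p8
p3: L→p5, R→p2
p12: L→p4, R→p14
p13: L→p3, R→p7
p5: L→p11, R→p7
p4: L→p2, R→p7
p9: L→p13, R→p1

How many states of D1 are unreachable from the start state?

Starting at p8 and following transitions, the reachable set is {p2, p3, p4, p5, p7, p8, p10, p11, p13, p14}. That leaves p1, p6, p9, p12 unreachable — 4 in total.

4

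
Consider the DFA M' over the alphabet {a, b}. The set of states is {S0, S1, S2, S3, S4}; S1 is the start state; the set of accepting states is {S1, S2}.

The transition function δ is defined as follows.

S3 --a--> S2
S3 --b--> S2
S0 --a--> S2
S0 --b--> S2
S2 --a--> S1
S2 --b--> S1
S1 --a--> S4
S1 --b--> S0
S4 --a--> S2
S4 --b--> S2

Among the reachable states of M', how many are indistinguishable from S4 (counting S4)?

2

Reachable states from the start: {S0,S1,S2,S4}. Unreachable: {S3} — drop them.
P0 = {S1,S2} | {S0,S4}.
On input a, block {S1,S2} splits into {S1} and {S2}.
No further refinement is possible. Final partition (3 blocks): {S1} | {S0,S4} | {S2}.
State S4 belongs to the block {S0,S4}, which has 2 states.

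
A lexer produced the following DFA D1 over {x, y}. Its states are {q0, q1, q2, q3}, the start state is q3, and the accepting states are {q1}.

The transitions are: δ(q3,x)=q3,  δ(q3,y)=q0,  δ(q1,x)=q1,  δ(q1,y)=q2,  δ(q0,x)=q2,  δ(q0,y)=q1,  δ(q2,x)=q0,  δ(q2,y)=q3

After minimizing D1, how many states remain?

All states are reachable from the start state.
P0 = {q1} | {q0,q2,q3}.
Refine {q0,q2,q3} on symbol y: members go to different blocks, giving {q2,q3} and {q0}.
On input x, block {q2,q3} splits into {q2} and {q3}.
Stable partition: {q1} | {q2} | {q0} | {q3} — 4 equivalence classes.

4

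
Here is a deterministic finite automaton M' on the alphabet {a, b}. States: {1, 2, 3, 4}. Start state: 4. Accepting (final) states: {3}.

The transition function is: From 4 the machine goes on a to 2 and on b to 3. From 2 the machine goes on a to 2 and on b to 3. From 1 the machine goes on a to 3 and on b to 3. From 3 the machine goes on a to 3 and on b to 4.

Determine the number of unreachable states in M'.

1

BFS from 4 reaches {2, 3, 4}; the 1 state(s) 1 are never visited.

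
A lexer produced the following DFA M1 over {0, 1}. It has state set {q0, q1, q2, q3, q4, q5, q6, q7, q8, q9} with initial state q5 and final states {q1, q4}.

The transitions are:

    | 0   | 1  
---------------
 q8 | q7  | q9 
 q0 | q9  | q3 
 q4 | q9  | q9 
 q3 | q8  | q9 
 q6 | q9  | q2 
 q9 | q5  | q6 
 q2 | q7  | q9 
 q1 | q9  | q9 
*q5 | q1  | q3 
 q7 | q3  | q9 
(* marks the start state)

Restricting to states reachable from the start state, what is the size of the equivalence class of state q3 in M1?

Reachable states from the start: {q1,q2,q3,q5,q6,q7,q8,q9}. Unreachable: {q0,q4} — drop them.
Start with accepting vs non-accepting: {q1} | {q2,q3,q5,q6,q7,q8,q9}.
Split {q2,q3,q5,q6,q7,q8,q9} by δ(·,0) → {q2,q3,q6,q7,q8,q9} and {q5}.
On input 0, block {q2,q3,q6,q7,q8,q9} splits into {q2,q3,q6,q7,q8} and {q9}.
Refine {q2,q3,q6,q7,q8} on symbol 0: members go to different blocks, giving {q2,q3,q7,q8} and {q6}.
No further refinement is possible. Final partition (5 blocks): {q1} | {q2,q3,q7,q8} | {q5} | {q9} | {q6}.
State q3 belongs to the block {q2,q3,q7,q8}, which has 4 states.

4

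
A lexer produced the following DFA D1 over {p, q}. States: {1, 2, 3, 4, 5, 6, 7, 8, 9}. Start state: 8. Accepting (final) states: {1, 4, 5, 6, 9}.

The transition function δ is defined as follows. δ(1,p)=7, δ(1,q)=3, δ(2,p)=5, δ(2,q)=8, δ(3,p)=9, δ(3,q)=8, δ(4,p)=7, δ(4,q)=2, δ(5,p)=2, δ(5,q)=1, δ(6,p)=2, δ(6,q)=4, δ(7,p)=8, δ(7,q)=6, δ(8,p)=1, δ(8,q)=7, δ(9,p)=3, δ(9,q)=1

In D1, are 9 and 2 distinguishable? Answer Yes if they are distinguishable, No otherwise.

Every state is reachable, so we keep all 9.
P0 = {1,4,5,6,9} | {2,3,7,8}.
On input q, block {1,4,5,6,9} splits into {5,6,9} and {1,4}.
Split {2,3,7,8} by δ(·,p) → {2,3} and {7} and {8}.
No further refinement is possible. Final partition (5 blocks): {5,6,9} | {2,3} | {1,4} | {7} | {8}.
9 and 2 end up in different blocks, so they are distinguishable. For instance, the string 'ε' is accepted from only 9.

Yes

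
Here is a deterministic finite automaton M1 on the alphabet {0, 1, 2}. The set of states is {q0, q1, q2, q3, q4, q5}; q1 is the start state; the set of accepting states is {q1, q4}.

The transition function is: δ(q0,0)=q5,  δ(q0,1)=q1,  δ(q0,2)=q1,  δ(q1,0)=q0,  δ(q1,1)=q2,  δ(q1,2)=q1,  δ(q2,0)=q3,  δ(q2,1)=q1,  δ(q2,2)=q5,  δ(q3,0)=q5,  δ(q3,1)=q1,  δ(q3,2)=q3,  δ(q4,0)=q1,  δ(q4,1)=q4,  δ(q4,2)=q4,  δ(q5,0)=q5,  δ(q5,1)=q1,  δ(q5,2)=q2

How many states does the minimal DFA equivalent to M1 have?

First remove the unreachable states {q4}; 5 states remain.
P0 = {q1} | {q0,q2,q3,q5}.
Split {q0,q2,q3,q5} by δ(·,2) → {q2,q3,q5} and {q0}.
No further refinement is possible. Final partition (3 blocks): {q1} | {q2,q3,q5} | {q0}.

3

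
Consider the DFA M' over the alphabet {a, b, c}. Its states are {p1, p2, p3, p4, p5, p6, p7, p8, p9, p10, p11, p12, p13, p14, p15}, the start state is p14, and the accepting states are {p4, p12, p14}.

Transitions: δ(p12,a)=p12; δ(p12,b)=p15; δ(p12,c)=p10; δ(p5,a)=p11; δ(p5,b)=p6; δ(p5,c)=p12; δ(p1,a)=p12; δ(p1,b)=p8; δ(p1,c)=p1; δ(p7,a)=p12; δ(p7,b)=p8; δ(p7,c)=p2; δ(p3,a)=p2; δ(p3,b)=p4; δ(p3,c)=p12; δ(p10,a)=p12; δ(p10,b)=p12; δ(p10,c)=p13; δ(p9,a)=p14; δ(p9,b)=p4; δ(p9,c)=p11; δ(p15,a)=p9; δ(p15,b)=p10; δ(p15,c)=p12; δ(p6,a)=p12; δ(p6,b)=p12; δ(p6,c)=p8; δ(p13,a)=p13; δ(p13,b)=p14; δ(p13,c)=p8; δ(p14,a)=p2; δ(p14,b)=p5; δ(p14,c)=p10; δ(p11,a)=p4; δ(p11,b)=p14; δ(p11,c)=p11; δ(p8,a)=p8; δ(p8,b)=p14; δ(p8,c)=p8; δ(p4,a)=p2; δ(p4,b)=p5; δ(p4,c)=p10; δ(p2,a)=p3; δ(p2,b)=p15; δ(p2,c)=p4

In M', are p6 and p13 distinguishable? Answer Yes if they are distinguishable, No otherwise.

Reachable states from the start: {p2,p3,p4,p5,p6,p8,p9,p10,p11,p12,p13,p14,p15}. Unreachable: {p1,p7} — drop them.
Initial partition by acceptance: {p4,p12,p14} | {p2,p3,p5,p6,p8,p9,p10,p11,p13,p15}.
On input a, block {p4,p12,p14} splits into {p4,p14} and {p12}.
On input a, block {p2,p3,p5,p6,p8,p9,p10,p11,p13,p15} splits into {p2,p3,p5,p8,p13,p15} and {p6,p10} and {p9,p11}.
Split {p2,p3,p5,p8,p13,p15} by δ(·,a) → {p2,p3,p8,p13} and {p5,p15}.
Refine {p2,p3,p8,p13} on symbol b: members go to different blocks, giving {p3,p8,p13} and {p2}.
Refine {p3,p8,p13} on symbol a: members go to different blocks, giving {p8,p13} and {p3}.
No further refinement is possible. Final partition (8 blocks): {p4,p14} | {p8,p13} | {p12} | {p6,p10} | {p9,p11} | {p5,p15} | {p2} | {p3}.
p6 and p13 end up in different blocks, so they are distinguishable. For instance, the string 'a' is accepted from only p6.

Yes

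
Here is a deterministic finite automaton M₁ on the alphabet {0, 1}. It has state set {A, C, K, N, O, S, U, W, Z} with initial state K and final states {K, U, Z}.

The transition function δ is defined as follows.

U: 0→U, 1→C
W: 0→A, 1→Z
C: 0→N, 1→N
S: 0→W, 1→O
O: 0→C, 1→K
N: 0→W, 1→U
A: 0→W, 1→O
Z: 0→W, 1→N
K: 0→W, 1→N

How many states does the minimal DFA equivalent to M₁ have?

7

First remove the unreachable states {S}; 8 states remain.
P0 = {K,U,Z} | {A,C,N,O,W}.
Refine {K,U,Z} on symbol 0: members go to different blocks, giving {K,Z} and {U}.
On input 1, block {A,C,N,O,W} splits into {O,W} and {A,C} and {N}.
Refine {A,C} on symbol 0: members go to different blocks, giving {C} and {A}.
Split {O,W} by δ(·,0) → {O} and {W}.
Stable partition: {K,Z} | {O} | {U} | {C} | {N} | {A} | {W} — 7 equivalence classes.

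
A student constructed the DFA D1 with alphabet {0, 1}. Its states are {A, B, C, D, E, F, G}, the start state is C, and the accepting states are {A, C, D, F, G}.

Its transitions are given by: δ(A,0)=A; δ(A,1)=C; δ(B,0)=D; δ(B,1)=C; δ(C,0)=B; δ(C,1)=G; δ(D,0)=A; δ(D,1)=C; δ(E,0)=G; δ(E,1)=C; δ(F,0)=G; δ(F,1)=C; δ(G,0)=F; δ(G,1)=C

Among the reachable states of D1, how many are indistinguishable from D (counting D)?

4

First remove the unreachable states {E}; 6 states remain.
Initial partition by acceptance: {A,C,D,F,G} | {B}.
Refine {A,C,D,F,G} on symbol 0: members go to different blocks, giving {A,D,F,G} and {C}.
Stable partition: {A,D,F,G} | {B} | {C} — 3 equivalence classes.
The equivalence class containing D is {A,D,F,G}, of size 4.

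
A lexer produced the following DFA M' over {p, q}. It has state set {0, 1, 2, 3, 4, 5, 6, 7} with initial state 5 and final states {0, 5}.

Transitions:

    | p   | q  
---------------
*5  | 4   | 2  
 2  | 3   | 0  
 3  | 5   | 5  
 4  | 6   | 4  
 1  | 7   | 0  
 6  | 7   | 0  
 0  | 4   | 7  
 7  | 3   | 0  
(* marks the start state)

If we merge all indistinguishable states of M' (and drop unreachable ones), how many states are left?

5

Reachable states from the start: {0,2,3,4,5,6,7}. Unreachable: {1} — drop them.
P0 = {0,5} | {2,3,4,6,7}.
Split {2,3,4,6,7} by δ(·,p) → {2,4,6,7} and {3}.
On input p, block {2,4,6,7} splits into {2,7} and {4,6}.
On input p, block {4,6} splits into {4} and {6}.
The partition is now stable with 5 blocks: {0,5} | {2,7} | {3} | {4} | {6}.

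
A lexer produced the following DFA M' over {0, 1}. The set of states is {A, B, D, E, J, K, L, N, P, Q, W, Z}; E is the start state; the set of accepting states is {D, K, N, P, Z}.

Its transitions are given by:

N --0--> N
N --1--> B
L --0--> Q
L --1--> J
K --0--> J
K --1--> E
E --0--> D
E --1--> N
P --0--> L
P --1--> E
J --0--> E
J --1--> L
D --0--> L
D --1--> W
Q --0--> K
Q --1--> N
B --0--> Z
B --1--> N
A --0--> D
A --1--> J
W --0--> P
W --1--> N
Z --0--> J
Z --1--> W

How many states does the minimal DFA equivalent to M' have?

First remove the unreachable states {A}; 11 states remain.
P0 = {D,K,N,P,Z} | {B,E,J,L,Q,W}.
Split {D,K,N,P,Z} by δ(·,0) → {D,K,P,Z} and {N}.
Refine {B,E,J,L,Q,W} on symbol 0: members go to different blocks, giving {B,E,Q,W} and {J,L}.
The partition is now stable with 4 blocks: {D,K,P,Z} | {B,E,Q,W} | {N} | {J,L}.

4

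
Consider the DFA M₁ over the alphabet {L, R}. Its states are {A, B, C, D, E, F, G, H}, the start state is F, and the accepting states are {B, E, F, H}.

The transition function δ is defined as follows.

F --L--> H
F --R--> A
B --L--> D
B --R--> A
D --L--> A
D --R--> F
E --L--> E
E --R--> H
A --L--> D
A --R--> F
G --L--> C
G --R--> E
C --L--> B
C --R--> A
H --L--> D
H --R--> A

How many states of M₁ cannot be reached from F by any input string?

4

BFS from F reaches {A, D, F, H}; the 4 state(s) B, C, E, G are never visited.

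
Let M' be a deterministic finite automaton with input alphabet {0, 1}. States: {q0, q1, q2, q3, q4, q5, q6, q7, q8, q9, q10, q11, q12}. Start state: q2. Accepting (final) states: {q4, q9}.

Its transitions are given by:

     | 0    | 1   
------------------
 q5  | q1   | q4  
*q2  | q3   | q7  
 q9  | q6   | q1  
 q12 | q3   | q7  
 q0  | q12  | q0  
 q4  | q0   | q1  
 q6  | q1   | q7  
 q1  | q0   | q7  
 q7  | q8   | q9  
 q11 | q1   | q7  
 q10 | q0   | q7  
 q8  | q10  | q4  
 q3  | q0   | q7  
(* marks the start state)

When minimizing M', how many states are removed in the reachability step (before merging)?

2

Starting at q2 and following transitions, the reachable set is {q0, q1, q2, q3, q4, q6, q7, q8, q9, q10, q12}. That leaves q5, q11 unreachable — 2 in total.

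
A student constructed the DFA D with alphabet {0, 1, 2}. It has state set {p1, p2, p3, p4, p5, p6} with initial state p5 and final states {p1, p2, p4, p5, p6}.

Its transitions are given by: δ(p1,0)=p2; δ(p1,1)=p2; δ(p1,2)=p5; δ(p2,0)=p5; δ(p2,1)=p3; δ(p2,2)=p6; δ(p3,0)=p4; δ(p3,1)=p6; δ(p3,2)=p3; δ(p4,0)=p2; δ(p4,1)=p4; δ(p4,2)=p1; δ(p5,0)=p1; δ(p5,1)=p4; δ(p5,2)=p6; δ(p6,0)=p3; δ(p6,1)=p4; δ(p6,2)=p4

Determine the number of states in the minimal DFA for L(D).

6

P0 = {p1,p2,p4,p5,p6} | {p3}.
Refine {p1,p2,p4,p5,p6} on symbol 0: members go to different blocks, giving {p1,p2,p4,p5} and {p6}.
On input 1, block {p1,p2,p4,p5} splits into {p1,p4,p5} and {p2}.
Refine {p1,p4,p5} on symbol 0: members go to different blocks, giving {p1,p4} and {p5}.
Split {p1,p4} by δ(·,1) → {p1} and {p4}.
The partition is now stable with 6 blocks: {p1} | {p3} | {p6} | {p2} | {p5} | {p4}.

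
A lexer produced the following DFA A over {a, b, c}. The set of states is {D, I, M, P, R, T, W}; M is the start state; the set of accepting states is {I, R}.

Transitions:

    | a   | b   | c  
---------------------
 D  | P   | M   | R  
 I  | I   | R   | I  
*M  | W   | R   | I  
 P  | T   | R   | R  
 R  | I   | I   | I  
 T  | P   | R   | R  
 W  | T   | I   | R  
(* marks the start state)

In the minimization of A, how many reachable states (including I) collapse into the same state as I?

States {D} cannot be reached from the start state, so discard them.
Start with accepting vs non-accepting: {I,R} | {M,P,T,W}.
Stable partition: {I,R} | {M,P,T,W} — 2 equivalence classes.
The equivalence class containing I is {I,R}, of size 2.

2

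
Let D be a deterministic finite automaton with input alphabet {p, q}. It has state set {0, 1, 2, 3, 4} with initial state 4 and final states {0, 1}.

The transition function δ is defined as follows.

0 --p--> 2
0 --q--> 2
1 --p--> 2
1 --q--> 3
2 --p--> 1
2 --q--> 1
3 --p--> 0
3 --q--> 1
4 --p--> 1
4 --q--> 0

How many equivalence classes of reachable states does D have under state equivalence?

2

Every state is reachable, so we keep all 5.
Start with accepting vs non-accepting: {0,1} | {2,3,4}.
Stable partition: {0,1} | {2,3,4} — 2 equivalence classes.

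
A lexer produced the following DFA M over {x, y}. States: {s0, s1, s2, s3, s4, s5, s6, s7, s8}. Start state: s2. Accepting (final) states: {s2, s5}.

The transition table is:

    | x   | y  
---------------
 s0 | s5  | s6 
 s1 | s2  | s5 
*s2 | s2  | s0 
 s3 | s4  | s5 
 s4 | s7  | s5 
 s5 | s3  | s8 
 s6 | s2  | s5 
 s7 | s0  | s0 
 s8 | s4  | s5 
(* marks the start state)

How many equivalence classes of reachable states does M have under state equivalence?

States {s1} cannot be reached from the start state, so discard them.
P0 = {s2,s5} | {s0,s3,s4,s6,s7,s8}.
On input x, block {s2,s5} splits into {s2} and {s5}.
Refine {s0,s3,s4,s6,s7,s8} on symbol x: members go to different blocks, giving {s3,s4,s7,s8} and {s0} and {s6}.
Refine {s3,s4,s7,s8} on symbol x: members go to different blocks, giving {s3,s4,s8} and {s7}.
Split {s3,s4,s8} by δ(·,x) → {s3,s8} and {s4}.
The partition is now stable with 7 blocks: {s2} | {s3,s8} | {s5} | {s0} | {s6} | {s7} | {s4}.

7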